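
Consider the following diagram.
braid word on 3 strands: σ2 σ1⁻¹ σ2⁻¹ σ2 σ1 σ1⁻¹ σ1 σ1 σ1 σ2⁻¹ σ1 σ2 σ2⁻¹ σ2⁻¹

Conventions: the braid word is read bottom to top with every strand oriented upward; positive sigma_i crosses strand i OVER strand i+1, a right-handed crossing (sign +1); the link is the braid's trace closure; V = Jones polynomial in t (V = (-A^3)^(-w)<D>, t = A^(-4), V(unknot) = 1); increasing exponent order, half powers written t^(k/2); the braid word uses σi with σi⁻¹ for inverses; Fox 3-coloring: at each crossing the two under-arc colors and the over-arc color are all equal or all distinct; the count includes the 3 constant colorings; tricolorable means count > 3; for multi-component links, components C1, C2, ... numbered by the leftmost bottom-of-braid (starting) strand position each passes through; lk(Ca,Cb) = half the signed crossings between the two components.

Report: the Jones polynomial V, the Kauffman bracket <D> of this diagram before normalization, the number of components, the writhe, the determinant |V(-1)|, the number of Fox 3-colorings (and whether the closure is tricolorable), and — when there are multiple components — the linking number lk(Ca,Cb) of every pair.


V = t + t^3 - t^4
<D> = -A^-10 + A^-6 + A^2 (w = +2)
1 component over 14 crossings, w = +2
9 Fox colorings among 3^14, |V(-1)| = 3: tricolorable
why: w = +2 shifts under R1 moves; the (-A^3)^(-2) factor cancels that in V


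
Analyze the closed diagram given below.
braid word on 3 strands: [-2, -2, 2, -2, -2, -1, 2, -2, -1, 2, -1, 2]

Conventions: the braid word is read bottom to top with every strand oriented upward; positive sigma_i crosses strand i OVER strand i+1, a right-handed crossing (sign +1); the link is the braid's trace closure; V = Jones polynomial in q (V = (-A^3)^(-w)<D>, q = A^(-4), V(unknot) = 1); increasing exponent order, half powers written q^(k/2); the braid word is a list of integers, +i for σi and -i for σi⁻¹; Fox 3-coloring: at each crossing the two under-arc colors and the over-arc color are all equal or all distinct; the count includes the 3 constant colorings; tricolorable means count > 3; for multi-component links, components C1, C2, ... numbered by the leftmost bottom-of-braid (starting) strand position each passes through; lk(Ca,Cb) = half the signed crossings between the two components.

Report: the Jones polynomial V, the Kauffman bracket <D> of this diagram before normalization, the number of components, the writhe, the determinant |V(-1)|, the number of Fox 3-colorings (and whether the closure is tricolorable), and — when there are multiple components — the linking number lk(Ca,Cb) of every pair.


Jones polynomial: V(q) = -q^-6 + q^-5 - q^-4 + 2q^-3 - q^-2 + q^-1
<D> = A^-8 - A^-4 + 2 - A^4 + A^8 - A^12; writhe -4
components 1, writhe -4 (12 crossings)
3-colorings: 3 of 3^12, det 7 — not tricolorable
note: det 7 = |V(-1)|; not divisible by 3, so not tricolorable


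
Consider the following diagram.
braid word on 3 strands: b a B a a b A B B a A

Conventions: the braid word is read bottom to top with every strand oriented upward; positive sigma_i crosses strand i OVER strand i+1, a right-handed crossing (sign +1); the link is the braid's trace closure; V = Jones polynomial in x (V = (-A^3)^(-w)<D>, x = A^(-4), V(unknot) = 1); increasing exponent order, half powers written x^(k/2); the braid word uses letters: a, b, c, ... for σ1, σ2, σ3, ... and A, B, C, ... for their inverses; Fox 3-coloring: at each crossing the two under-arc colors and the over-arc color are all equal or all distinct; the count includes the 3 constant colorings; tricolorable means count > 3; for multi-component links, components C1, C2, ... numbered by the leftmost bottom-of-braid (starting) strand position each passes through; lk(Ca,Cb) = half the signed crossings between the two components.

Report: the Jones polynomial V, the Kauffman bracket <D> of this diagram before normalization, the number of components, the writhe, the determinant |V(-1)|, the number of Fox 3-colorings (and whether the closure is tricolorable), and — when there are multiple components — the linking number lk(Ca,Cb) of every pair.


V(x) = -x^(-3/2) + x^(-1/2) - 2x^(1/2) + x^(3/2) - 2x^(5/2) + x^(7/2)
bracket: -A^-11 + 2A^-7 - A^-3 + 2A - A^5 + A^9, w = +1
2 components, writhe +1, over 11 crossings
lk(C1,C2) = 0
det 8, colorings 3 of 3^11 — not tricolorable
observation: w = +1 shifts under R1 moves; the (-A^3)^(-1) factor cancels that in V


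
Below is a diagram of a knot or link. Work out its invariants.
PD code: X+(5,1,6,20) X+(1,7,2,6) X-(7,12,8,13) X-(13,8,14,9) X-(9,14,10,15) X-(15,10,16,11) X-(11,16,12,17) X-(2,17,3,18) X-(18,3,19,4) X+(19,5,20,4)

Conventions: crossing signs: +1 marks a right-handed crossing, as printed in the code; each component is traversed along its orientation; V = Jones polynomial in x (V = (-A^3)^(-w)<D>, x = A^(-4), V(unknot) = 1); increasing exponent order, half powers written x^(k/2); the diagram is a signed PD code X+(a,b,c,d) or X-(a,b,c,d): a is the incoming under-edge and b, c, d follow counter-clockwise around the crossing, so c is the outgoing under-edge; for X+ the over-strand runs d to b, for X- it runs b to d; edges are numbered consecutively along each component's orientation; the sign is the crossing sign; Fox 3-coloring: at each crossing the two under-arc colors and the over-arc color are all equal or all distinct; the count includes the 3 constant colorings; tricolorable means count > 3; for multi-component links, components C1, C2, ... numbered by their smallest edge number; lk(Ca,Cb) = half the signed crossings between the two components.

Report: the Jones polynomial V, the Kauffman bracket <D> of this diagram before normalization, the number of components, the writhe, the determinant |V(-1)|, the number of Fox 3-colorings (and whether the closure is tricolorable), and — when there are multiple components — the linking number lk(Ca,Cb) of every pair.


V(x) = -x^-7 + x^-6 - x^-5 + x^-4 + x^-2
bracket: A^-4 + A^4 - A^8 + A^12 - A^16, w = -4
1 component, writhe -4, over 10 crossings
det 5, colorings 3 of 3^10 — not tricolorable
observation: w = -4 (over 10 crossings) is diagram-only; (-A^3)^(4) removes it from V


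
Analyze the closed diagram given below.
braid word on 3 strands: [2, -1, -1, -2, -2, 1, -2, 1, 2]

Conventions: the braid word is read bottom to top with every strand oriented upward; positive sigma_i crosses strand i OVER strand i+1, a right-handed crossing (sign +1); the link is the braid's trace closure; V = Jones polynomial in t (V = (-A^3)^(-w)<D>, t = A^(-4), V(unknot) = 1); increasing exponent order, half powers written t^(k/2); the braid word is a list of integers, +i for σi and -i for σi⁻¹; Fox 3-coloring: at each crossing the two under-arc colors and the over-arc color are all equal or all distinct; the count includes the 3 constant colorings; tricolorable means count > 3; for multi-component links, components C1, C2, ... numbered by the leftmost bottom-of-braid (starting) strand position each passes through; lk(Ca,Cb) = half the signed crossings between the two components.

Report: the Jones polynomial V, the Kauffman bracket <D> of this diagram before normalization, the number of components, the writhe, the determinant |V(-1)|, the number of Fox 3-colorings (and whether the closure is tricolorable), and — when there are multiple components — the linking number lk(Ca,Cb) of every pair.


Jones polynomial: V(t) = -t^(-9/2) + 3t^(-7/2) - 4t^(-5/2) + 4t^(-3/2) - 5t^(-1/2) + 3t^(1/2) - 3t^(3/2) + t^(5/2)
<D> = -A^-13 + 3A^-9 - 3A^-5 + 5A^-1 - 4A^3 + 4A^7 - 3A^11 + A^15; writhe -1
components 2, writhe -1 (9 crossings)
linking number lk(C1,C2) = 0
3-colorings: 9 of 3^9, det 24 — tricolorable
note: summing lk over 1 pair gives 0


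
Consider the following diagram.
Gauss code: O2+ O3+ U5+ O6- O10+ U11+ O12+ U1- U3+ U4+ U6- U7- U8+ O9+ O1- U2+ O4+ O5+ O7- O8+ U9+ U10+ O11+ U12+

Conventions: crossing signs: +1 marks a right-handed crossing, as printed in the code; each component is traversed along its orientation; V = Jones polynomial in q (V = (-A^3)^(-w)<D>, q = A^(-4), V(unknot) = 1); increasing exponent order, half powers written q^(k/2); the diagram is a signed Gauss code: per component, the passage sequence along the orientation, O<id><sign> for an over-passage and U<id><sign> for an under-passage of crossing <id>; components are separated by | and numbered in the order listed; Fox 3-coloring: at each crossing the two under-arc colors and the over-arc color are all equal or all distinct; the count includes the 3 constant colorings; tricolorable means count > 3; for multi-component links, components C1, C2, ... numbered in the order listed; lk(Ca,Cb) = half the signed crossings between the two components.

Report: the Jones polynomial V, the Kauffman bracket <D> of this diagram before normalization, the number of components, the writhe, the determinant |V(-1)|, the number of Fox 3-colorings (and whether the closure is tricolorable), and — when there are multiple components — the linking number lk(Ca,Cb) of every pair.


Jones polynomial: V(q) = q^2 - q^3 + 3q^4 - 3q^5 + 3q^6 - 3q^7 + 2q^8 - q^9
<D> = -A^-18 + 2A^-14 - 3A^-10 + 3A^-6 - 3A^-2 + 3A^2 - A^6 + A^10; writhe +6
components 1, writhe +6 (12 crossings)
3-colorings: 3 of 3^12, det 17 — not tricolorable
note: |V(-1)| = 17: so not tricolorable, since 3 does not divide 17


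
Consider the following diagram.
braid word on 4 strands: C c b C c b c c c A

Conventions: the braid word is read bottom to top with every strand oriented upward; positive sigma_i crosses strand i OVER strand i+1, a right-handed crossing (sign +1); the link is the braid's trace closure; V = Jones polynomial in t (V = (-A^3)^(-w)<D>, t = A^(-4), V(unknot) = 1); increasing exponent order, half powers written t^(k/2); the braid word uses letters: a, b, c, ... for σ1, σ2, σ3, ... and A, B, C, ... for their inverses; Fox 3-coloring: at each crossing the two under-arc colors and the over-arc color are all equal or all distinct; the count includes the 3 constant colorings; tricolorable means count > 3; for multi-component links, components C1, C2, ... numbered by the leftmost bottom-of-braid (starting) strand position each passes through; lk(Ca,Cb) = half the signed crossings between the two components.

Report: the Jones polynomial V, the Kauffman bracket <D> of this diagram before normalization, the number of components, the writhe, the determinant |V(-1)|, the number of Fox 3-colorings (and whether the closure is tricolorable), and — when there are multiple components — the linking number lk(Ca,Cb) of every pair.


Jones polynomial: V(t) = -t^(3/2) - 2t^(7/2) + t^(9/2) - t^(11/2) + t^(13/2)
<D> = A^-14 - A^-10 + A^-6 - 2A^-2 - A^6; writhe +4
components 2, writhe +4 (10 crossings)
linking number lk(C1,C2) = +1
3-colorings: 9 of 3^10, det 6 — tricolorable
note: the 1 component pair carries total linking +1


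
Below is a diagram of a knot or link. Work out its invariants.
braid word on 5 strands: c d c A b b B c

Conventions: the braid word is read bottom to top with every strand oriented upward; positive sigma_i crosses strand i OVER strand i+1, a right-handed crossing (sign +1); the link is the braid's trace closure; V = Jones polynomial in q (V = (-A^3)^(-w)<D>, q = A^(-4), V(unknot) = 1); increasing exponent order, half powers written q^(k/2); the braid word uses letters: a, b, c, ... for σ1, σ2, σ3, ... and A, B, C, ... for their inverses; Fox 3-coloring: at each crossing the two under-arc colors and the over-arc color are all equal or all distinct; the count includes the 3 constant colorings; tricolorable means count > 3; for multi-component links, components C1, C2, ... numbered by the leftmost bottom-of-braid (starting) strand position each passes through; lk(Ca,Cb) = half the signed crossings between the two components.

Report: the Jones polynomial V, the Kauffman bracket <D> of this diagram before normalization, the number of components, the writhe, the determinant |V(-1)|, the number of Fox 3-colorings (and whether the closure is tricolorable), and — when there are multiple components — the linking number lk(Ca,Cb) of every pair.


V = q + q^3 - q^4
<D> = -A^-4 + 1 + A^8 (w = +4)
1 component over 8 crossings, w = +4
9 Fox colorings among 3^8, |V(-1)| = 3: tricolorable
why: w = +4 (over 8 crossings) is diagram-only; (-A^3)^(-4) removes it from V


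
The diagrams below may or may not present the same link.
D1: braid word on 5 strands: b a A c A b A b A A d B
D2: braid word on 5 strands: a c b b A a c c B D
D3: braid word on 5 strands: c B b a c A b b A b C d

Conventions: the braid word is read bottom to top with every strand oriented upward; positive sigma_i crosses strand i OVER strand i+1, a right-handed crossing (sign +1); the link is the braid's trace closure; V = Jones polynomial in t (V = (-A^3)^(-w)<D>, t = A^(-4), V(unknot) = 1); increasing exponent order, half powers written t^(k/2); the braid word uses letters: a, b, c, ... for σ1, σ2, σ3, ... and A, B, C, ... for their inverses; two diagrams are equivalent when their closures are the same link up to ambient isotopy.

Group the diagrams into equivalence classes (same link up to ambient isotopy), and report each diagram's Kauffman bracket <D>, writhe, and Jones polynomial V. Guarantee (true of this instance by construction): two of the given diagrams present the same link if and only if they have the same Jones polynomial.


classes: {D1} | {D2} | {D3}
V(D1) = t^-5 - 2t^-4 + 2t^-3 - 2t^-2 + 2t^-1 - 1 + t  [12 crossings, <D> = A^-4 - 1 + 2A^4 - 2A^8 + 2A^12 - 2A^16 + A^20, w = 0]
V(D2) = t - t^2 + 2t^3 - t^4 + t^5 - t^6  [10 crossings, <D> = -A^-12 + A^-8 - A^-4 + 2 - A^4 + A^8, w = +4]
V(D3) = t + t^3 - t^4  (w +4, c 12, <D> = -A^-4 + 1 + A^8)
insight: 3 values of V(t) split the 3 diagrams


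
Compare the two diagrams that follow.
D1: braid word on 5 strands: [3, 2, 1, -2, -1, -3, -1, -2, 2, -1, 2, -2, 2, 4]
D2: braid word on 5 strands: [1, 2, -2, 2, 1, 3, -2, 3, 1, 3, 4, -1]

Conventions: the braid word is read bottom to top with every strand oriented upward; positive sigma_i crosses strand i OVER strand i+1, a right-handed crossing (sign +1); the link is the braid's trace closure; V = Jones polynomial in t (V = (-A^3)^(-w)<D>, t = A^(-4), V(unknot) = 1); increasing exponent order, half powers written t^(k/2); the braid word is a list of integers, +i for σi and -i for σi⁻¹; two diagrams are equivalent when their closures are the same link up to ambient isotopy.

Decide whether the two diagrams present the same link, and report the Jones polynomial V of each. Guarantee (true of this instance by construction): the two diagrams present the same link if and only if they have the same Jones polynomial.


same link: no
V(D1) = -t^-4 + t^-3 + t^-1  [14 crossings, <D> = A^4 + A^12 - A^16, w = 0]
V(D2) = t - t^2 + 2t^3 - t^4 + t^5 - t^6  [12 crossings, <D> = -A^-6 + A^-2 - A^2 + 2A^6 - A^10 + A^14, w = +6]
insight: 2 values of V(t) split the 2 diagrams


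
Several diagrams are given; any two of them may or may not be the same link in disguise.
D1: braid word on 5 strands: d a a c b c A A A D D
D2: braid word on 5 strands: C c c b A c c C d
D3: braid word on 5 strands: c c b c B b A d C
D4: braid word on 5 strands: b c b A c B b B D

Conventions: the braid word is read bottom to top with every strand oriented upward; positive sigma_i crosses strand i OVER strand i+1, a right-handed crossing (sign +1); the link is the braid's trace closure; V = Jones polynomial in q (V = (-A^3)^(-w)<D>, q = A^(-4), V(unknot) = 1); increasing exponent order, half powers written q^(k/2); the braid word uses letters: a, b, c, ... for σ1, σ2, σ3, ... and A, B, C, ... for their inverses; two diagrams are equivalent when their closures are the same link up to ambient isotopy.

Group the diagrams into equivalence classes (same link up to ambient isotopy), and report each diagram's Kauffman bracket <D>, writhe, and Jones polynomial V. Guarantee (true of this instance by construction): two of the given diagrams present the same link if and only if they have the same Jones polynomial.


equivalence classes: {D1, D2, D3, D4}
D1 (bracket A^-7 + A; 11 crossings at w = +1): V = -q^(1/2) - q^(5/2)
V(D2) = -q^(1/2) - q^(5/2)  [9 crossings, <D> = A^-1 + A^7, w = +3]
V(D3) = -q^(1/2) - q^(5/2)  (w +3, c 9, <D> = A^-1 + A^7)
V(D4) = -q^(1/2) - q^(5/2)  [9 crossings, <D> = A^-7 + A, w = +1]
key observation: one V(q) for all 4 diagrams — one class (guaranteed)


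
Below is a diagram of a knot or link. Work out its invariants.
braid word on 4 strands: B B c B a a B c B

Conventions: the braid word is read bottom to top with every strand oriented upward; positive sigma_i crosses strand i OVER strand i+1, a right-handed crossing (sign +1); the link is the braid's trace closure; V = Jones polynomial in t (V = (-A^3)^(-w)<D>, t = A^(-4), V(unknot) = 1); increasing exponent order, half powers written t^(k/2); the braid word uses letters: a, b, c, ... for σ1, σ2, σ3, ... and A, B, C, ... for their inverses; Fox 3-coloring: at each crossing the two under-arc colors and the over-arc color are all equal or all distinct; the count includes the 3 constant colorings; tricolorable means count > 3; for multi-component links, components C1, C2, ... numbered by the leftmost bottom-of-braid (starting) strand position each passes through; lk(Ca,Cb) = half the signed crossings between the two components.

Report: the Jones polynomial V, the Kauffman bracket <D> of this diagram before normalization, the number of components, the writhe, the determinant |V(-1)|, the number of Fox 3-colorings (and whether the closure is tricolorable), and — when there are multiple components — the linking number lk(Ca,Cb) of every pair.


Jones polynomial: V(t) = -t^-6 + 2t^-5 - 4t^-4 + 5t^-3 - 5t^-2 + 6t^-1 - 3 + 4t - t^2 + t^3
<D> = -A^-15 + A^-11 - 4A^-7 + 3A^-3 - 6A + 5A^5 - 5A^9 + 4A^13 - 2A^17 + A^21; writhe -1
components 3, writhe -1 (9 crossings)
linking number lk(C1,C2) = 0
lk(C1,C3): +1
lk(C2,C3) = 0
3-colorings: 3 of 3^9, det 32 — not tricolorable
note: |V(-1)| = 32: so not tricolorable, since 3 does not divide 32


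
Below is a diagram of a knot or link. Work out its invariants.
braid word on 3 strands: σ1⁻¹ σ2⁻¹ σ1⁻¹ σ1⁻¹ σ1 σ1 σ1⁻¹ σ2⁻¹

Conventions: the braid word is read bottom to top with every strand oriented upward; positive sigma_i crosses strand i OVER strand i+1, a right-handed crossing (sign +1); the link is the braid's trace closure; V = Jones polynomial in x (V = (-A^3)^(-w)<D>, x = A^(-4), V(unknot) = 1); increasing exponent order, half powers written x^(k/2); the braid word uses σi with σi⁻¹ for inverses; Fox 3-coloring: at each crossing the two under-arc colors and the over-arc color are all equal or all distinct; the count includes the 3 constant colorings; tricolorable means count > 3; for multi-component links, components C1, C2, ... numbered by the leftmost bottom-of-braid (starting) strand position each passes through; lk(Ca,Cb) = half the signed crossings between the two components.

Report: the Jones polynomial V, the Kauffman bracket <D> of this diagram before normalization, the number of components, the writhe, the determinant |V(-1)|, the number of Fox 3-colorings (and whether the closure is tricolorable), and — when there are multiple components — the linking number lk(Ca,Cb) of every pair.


Jones polynomial: V(x) = -x^-4 + x^-3 + x^-1
<D> = A^-8 + 1 - A^4; writhe -4
components 1, writhe -4 (8 crossings)
3-colorings: 9 of 3^8, det 3 — tricolorable
note: det 3 = |V(-1)|; divisible by 3, so tricolorable


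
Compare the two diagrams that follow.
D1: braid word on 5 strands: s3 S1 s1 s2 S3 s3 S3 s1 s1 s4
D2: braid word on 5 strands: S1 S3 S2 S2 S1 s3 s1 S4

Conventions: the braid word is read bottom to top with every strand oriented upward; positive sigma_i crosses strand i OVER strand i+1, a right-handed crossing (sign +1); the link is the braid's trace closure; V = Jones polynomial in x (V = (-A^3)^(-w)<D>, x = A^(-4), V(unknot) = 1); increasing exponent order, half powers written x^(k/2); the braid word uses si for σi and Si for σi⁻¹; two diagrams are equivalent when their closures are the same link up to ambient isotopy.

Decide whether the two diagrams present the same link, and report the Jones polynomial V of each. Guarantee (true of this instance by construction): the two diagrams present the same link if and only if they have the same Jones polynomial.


equivalent: no
D1 (bracket 1 + A^4 + A^8 + A^12; 10 crossings at w = +4): V = 1 + x + x^2 + x^3
V(D2) = x^-3 + x^-2 + x^-1 + 1  (w -4, c 8, <D> = A^-12 + A^-8 + A^-4 + 1)
key observation: comparing 2 Jones polynomials yields 2 groups


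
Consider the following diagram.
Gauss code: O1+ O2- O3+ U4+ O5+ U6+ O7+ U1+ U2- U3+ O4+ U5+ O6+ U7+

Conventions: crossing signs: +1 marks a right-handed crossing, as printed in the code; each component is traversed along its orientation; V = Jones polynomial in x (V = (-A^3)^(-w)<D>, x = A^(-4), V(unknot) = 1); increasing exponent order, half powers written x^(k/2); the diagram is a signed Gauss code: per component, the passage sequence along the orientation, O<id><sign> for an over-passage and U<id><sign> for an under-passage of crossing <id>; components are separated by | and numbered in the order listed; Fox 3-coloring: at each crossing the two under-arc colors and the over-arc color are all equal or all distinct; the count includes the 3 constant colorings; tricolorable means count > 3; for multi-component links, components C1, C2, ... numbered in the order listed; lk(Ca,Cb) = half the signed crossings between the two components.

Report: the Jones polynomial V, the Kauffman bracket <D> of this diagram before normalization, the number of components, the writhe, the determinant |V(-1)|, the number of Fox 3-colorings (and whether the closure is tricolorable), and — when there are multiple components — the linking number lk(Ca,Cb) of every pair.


Jones polynomial: V(x) = x^2 + x^4 - x^5 + x^6 - x^7
<D> = A^-13 - A^-9 + A^-5 - A^-1 - A^7; writhe +5
components 1, writhe +5 (7 crossings)
3-colorings: 3 of 3^7, det 5 — not tricolorable
note: V spans 5 powers of x: at least 5 crossings in any diagram


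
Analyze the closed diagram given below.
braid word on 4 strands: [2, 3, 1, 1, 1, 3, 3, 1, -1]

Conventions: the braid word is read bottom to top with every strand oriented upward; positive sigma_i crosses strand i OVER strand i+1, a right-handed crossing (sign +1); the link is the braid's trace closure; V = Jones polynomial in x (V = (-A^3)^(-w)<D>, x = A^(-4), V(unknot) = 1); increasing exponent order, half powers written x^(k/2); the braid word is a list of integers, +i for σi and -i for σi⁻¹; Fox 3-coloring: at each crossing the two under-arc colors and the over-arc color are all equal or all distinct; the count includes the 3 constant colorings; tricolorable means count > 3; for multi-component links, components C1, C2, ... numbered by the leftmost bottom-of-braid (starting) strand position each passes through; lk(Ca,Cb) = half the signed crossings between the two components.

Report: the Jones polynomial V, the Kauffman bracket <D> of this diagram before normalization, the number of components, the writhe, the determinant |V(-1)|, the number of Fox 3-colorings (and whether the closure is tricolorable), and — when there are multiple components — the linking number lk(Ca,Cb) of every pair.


V = x^2 + 2x^4 - 2x^5 + x^6 - 2x^7 + x^8
<D> = -A^-11 + 2A^-7 - A^-3 + 2A - 2A^5 - A^13 (w = +7)
1 component over 9 crossings, w = +7
27 Fox colorings among 3^9, |V(-1)| = 9: tricolorable
why: |V(-1)| = 9: so tricolorable, since 3 divides 9


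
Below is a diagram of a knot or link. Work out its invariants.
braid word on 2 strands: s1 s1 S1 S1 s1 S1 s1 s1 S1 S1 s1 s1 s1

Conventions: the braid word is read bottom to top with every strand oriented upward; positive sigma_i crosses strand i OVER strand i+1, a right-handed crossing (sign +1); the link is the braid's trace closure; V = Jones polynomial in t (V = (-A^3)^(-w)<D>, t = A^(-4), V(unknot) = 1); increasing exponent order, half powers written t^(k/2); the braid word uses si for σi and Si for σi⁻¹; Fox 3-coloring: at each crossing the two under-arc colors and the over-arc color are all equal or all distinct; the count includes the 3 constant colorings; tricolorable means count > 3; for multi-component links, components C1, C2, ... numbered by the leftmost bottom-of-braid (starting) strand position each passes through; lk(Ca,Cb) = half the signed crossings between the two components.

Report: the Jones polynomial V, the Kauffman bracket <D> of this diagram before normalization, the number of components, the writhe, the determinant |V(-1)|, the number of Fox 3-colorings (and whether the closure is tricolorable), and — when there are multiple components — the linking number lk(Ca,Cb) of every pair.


V(t) = t + t^3 - t^4
bracket: A^-7 - A^-3 - A^5, w = +3
1 component, writhe +3, over 13 crossings
det 3, colorings 9 of 3^13 — tricolorable
observation: V spans 3 powers of t: at least 3 crossings in any diagram


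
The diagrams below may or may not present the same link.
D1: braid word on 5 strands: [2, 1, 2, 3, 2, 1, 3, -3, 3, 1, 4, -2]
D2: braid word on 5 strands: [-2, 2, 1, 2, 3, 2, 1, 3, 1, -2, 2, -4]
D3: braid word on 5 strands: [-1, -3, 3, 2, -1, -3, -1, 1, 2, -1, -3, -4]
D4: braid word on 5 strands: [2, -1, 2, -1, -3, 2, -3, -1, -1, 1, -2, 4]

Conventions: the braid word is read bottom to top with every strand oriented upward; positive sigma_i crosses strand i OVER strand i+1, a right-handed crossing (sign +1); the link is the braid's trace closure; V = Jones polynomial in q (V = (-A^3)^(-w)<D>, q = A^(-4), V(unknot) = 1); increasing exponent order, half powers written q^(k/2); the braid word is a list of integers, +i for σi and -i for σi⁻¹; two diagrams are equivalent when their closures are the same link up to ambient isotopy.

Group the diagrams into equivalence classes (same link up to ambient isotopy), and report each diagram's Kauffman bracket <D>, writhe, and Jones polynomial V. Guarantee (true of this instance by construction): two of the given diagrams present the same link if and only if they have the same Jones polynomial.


classes: {D1, D2} | {D3, D4}
V(D1) = q^2 + 2q^4 - 2q^5 + q^6 - 2q^7 + q^8  [12 crossings, <D> = A^-8 - 2A^-4 + 1 - 2A^4 + 2A^8 + A^16, w = +8]
V(D2) = q^2 + 2q^4 - 2q^5 + q^6 - 2q^7 + q^8  (w +6, c 12, <D> = A^-14 - 2A^-10 + A^-6 - 2A^-2 + 2A^2 + A^10)
V(D3) = -q^-6 + 2q^-5 - 3q^-4 + 4q^-3 - 3q^-2 + 3q^-1 - 2 + q  (w -4, c 12, <D> = A^-16 - 2A^-12 + 3A^-8 - 3A^-4 + 4 - 3A^4 + 2A^8 - A^12)
V(D4) = -q^-6 + 2q^-5 - 3q^-4 + 4q^-3 - 3q^-2 + 3q^-1 - 2 + q  (w -2, c 12, <D> = A^-10 - 2A^-6 + 3A^-2 - 3A^2 + 4A^6 - 3A^10 + 2A^14 - A^18)
note: 2 classes among 4 diagrams; unequal V(q) rules out equality


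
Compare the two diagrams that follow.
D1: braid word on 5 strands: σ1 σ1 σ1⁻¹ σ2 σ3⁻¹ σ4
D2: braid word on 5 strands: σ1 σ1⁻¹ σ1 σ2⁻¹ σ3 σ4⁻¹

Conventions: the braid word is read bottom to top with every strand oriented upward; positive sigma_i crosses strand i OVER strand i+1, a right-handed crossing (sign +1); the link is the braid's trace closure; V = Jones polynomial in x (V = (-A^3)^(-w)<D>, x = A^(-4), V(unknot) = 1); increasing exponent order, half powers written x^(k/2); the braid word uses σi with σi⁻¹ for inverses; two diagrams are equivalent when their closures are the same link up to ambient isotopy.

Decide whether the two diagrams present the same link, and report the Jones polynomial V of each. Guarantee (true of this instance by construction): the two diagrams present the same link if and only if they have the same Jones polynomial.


same link: yes
V(D1) = 1  [6 crossings, <D> = A^6, w = +2]
V(D2) = 1  (w 0, c 6, <D> = 1)
note: one V(x) for all 2 diagrams — one class (guaranteed)


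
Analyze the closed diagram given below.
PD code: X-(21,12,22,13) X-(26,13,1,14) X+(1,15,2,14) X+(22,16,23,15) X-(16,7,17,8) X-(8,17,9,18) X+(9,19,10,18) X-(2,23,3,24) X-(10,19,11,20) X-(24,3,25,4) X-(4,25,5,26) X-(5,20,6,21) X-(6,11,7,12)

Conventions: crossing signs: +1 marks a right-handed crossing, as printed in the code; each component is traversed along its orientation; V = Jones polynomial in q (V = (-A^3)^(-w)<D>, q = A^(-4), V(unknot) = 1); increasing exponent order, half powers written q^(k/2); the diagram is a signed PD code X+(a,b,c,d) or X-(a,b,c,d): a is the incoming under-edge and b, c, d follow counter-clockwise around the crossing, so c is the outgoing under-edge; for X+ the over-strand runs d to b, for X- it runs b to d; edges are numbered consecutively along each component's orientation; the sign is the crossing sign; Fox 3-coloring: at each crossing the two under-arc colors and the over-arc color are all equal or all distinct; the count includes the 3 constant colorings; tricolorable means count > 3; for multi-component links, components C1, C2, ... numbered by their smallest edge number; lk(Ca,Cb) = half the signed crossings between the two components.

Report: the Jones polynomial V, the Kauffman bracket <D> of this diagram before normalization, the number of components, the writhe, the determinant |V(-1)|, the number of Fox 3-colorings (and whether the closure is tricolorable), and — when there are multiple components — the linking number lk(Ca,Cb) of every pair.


Jones polynomial: V(q) = q^-8 - 2q^-7 + q^-6 - 2q^-5 + 2q^-4 + q^-2
<D> = -A^-13 - 2A^-5 + 2A^-1 - A^3 + 2A^7 - A^11; writhe -7
components 1, writhe -7 (13 crossings)
3-colorings: 27 of 3^13, det 9 — tricolorable
note: V spans 6 powers of q: at least 6 crossings in any diagram


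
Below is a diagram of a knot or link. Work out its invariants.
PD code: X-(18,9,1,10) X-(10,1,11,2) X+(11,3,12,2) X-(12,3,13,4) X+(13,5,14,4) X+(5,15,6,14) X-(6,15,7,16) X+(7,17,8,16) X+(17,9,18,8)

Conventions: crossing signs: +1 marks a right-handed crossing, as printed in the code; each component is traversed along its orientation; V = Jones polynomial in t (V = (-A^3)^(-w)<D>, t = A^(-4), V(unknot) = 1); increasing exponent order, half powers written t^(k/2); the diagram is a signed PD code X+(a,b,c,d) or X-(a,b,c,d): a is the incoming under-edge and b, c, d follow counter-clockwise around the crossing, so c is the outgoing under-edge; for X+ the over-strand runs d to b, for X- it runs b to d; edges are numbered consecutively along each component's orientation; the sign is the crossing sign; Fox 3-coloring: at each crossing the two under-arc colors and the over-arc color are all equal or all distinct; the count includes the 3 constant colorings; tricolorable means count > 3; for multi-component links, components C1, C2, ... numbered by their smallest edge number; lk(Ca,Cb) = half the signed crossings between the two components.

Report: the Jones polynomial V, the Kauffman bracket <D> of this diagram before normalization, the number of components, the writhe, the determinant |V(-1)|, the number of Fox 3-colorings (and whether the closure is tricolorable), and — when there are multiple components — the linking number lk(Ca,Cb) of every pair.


V = 1
<D> = -A^3 (w = +1)
1 component over 9 crossings, w = +1
3 Fox colorings among 3^9, |V(-1)| = 1: not tricolorable
why: w = +1 shifts under R1 moves; the (-A^3)^(-1) factor cancels that in V


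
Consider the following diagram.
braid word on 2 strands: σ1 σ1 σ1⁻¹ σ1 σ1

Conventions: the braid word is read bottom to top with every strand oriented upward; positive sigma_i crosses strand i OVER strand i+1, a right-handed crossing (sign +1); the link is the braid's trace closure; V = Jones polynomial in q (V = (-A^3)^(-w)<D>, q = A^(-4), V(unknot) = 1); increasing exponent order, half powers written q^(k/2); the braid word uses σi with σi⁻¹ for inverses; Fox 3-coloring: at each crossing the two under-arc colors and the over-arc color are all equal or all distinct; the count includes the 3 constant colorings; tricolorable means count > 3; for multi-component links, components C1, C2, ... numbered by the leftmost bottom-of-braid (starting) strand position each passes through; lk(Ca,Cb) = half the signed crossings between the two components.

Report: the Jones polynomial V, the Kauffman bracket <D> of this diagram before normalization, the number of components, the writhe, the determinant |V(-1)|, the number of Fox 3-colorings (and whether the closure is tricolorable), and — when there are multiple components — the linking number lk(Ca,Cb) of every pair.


Jones polynomial: V(q) = q + q^3 - q^4
<D> = A^-7 - A^-3 - A^5; writhe +3
components 1, writhe +3 (5 crossings)
3-colorings: 9 of 3^5, det 3 — tricolorable
note: |V(-1)| = 3: so tricolorable, since 3 divides 3


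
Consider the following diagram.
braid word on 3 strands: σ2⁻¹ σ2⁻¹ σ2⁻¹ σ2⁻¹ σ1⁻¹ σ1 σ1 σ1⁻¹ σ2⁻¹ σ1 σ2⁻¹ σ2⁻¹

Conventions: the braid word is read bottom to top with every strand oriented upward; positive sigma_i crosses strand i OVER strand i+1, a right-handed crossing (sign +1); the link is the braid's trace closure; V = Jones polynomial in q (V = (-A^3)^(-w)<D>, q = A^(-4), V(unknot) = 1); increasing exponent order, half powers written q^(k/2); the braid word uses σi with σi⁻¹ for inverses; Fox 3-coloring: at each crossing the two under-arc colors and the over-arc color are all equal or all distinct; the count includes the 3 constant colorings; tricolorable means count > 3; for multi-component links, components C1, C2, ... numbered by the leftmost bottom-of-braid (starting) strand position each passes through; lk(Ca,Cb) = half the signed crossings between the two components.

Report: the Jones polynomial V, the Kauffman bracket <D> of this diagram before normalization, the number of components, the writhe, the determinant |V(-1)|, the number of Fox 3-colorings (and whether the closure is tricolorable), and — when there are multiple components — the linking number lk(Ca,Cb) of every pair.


V = -q^-10 + q^-9 - q^-8 + q^-7 - q^-6 + q^-5 + q^-3
<D> = A^-6 + A^2 - A^6 + A^10 - A^14 + A^18 - A^22 (w = -6)
1 component over 12 crossings, w = -6
3 Fox colorings among 3^12, |V(-1)| = 7: not tricolorable
why: the word shrinks to σ2⁻¹ σ2⁻¹ σ2⁻¹ σ2⁻¹ σ2⁻¹ σ1 σ2⁻¹ σ2⁻¹ after cancelling


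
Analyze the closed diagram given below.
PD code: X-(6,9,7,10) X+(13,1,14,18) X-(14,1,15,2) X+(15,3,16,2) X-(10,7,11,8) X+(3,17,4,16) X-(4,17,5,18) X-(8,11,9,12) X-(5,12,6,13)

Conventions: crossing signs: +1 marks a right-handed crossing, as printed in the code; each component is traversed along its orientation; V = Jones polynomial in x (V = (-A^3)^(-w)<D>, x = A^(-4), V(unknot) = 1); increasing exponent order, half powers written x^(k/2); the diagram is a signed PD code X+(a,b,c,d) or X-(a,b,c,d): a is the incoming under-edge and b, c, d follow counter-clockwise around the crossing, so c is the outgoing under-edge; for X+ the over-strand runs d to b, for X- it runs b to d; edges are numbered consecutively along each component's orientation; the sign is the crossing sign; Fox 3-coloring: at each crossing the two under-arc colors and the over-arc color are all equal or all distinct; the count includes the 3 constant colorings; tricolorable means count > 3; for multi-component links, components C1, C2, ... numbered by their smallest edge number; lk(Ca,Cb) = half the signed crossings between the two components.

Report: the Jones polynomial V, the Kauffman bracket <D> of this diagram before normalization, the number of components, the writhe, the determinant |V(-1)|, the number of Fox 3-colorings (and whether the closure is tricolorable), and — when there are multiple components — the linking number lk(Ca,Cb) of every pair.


Jones polynomial: V(x) = -x^-4 + x^-3 + x^-1
<D> = -A^-5 - A^3 + A^7; writhe -3
components 1, writhe -3 (9 crossings)
3-colorings: 9 of 3^9, det 3 — tricolorable
note: the span of V is 3, forcing >= 3 crossings in any diagram


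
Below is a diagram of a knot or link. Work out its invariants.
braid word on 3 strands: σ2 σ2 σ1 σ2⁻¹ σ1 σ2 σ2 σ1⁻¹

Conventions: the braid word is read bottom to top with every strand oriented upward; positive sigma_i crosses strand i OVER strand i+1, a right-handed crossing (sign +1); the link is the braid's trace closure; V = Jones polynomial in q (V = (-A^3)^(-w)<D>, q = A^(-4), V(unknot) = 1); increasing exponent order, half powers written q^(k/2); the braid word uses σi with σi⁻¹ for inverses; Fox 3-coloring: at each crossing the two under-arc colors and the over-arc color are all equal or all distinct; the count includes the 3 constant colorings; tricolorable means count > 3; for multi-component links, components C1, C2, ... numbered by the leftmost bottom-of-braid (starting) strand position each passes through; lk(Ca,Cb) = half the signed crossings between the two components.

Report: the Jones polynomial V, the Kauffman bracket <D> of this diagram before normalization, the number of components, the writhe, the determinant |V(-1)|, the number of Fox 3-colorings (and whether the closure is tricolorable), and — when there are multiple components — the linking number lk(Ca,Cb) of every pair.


V = 2q - 2q^2 + 3q^3 - 3q^4 + 2q^5 - 2q^6 + q^7
<D> = A^-16 - 2A^-12 + 2A^-8 - 3A^-4 + 3 - 2A^4 + 2A^8 (w = +4)
1 component over 8 crossings, w = +4
9 Fox colorings among 3^8, |V(-1)| = 15: tricolorable
why: w = +4 shifts under R1 moves; the (-A^3)^(-4) factor cancels that in V


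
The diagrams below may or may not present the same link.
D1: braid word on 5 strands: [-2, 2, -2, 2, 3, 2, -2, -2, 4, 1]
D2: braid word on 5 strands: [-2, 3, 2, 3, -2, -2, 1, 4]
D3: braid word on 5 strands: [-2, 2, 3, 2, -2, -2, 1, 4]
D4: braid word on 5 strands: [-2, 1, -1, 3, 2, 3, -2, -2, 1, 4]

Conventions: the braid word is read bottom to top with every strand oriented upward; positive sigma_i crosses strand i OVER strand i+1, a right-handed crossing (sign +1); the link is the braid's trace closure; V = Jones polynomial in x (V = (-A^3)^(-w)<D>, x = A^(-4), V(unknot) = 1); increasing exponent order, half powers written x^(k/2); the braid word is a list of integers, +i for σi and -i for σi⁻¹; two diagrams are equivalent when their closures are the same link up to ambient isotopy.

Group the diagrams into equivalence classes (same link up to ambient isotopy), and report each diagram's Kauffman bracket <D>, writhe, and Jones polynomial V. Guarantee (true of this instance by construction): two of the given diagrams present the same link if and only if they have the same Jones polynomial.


classes: {D1, D2, D3, D4}
V(D1) = 1  [10 crossings, <D> = A^6, w = +2]
D2 (bracket A^6; 8 crossings at w = +2): V = 1
V(D3) = 1  [8 crossings, <D> = A^6, w = +2]
V(D4) = 1  (w +2, c 10, <D> = A^6)
note: one V(x) for all 4 diagrams — one class (guaranteed)


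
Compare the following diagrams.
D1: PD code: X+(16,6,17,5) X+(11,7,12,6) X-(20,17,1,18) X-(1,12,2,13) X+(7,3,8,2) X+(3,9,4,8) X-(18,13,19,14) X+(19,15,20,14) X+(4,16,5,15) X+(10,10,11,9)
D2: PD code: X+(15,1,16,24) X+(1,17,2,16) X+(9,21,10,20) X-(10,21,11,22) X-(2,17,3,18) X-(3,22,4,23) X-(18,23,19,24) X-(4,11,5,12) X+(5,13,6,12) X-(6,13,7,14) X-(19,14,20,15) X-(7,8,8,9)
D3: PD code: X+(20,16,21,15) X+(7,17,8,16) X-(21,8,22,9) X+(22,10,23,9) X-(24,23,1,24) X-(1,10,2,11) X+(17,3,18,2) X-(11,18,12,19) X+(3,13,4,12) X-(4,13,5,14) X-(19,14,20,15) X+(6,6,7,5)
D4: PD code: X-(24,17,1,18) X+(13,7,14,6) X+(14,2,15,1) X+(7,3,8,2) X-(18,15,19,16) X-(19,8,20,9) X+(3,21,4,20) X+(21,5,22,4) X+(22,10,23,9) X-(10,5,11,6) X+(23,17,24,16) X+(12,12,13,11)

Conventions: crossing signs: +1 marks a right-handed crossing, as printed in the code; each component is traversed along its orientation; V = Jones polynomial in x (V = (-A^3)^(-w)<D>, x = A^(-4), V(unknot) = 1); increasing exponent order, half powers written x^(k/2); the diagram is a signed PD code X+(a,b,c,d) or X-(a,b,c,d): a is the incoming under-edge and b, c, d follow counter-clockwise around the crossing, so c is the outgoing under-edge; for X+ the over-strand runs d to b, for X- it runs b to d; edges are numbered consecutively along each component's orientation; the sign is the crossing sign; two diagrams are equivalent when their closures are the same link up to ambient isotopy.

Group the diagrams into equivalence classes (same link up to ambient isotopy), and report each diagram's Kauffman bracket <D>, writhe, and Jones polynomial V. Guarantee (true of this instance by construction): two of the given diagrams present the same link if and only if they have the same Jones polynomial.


grouping into links: {D1, D4} | {D2} | {D3}
V(D1) = x - x^2 + 2x^3 - x^4 + x^5 - x^6  (w +4, c 10, <D> = -A^-12 + A^-8 - A^-4 + 2 - A^4 + A^8)
V(D2) = 1  (w -4, c 12, <D> = A^-12)
D3 (bracket A^-8 - A^-4 + 1 - A^4 + A^8; 12 crossings at w = 0): V = x^-2 - x^-1 + 1 - x + x^2
D4 (bracket -A^-12 + A^-8 - A^-4 + 2 - A^4 + A^8; 12 crossings at w = +4): V = x - x^2 + 2x^3 - x^4 + x^5 - x^6
key observation: 3 values of V(x) split the 4 diagrams
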